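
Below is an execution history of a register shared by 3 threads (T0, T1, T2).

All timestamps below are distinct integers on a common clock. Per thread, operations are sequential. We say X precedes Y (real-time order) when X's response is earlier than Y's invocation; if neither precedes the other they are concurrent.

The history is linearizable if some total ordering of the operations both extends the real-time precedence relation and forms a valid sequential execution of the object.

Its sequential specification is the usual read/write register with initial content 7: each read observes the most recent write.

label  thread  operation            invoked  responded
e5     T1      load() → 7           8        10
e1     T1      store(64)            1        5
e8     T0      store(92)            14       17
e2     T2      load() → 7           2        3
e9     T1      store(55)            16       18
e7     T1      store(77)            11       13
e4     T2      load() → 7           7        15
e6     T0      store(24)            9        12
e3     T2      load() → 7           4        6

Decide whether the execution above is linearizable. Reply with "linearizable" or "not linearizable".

not linearizable

already the first 10 events (up to e5's response at time 10) admit no linearization; the first 9 still do
no legal order exists: 3 real-time-consistent candidates over 4 completed register operations, all rejected
completion choices over the 2 pending operations (e4, e6) were checked; none helps
sample order e1, e2, e3, e5 (pending dropped) stalls at step 2 — e2 load() → 7 has no legal effect
sample order e2, e1, e3, e5 (pending dropped) stalls at step 3 — e3 load() → 7 has no legal effect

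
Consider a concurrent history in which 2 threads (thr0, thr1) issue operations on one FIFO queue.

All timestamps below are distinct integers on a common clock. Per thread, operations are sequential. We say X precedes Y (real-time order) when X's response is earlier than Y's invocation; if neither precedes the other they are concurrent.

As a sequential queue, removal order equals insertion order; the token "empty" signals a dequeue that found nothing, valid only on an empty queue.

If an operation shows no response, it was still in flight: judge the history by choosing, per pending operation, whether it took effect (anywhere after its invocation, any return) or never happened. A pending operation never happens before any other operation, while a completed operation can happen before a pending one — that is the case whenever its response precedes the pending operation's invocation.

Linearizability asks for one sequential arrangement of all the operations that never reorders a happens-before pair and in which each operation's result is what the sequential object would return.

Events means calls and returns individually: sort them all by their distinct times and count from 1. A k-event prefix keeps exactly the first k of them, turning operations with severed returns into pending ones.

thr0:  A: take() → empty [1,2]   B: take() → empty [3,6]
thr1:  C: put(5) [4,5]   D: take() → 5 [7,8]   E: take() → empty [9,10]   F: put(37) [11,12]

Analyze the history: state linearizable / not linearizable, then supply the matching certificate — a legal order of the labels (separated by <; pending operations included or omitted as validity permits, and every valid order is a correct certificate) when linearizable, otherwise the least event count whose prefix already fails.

linearizable — witness: A < B < C < D < E < F

after step 1 (A take() → empty): queue <>
after step 2 (B take() → empty): queue <>
after step 3 (C put(5)): queue <5>
after step 4 (D take() → 5): queue <>
after step 5 (E take() → empty): queue <>
after step 6 (F put(37)): queue <37>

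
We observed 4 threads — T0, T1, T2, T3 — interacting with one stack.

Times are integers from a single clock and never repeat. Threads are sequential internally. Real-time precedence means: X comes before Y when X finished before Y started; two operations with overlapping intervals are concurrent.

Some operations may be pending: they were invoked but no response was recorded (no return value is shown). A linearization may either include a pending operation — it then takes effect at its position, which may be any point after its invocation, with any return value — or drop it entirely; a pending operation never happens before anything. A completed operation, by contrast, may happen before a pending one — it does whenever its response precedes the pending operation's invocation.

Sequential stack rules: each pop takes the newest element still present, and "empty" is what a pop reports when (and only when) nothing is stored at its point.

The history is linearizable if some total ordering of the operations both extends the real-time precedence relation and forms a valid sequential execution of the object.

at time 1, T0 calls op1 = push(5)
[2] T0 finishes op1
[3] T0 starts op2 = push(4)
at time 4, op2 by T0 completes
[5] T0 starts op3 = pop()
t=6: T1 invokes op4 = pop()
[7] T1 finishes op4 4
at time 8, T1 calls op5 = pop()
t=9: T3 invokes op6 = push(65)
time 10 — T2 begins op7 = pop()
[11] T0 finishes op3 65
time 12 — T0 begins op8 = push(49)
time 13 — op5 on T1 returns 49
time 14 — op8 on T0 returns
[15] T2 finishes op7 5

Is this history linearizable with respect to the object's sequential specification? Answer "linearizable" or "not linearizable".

witness order: op1, op2, op4, op6, op3, op7, op8, op5
after step 1 (op1 push(5)): stack <5>
after step 2 (op2 push(4)): stack <5,4>
after step 3 (op4 pop() → 4): stack <5>
after step 4 (op6 push(65) (pending, included)): stack <5,65>
after step 5 (op3 pop() → 65): stack <5>
after step 6 (op7 pop() → 5): stack <>
after step 7 (op8 push(49)): stack <49>
after step 8 (op5 pop() → 49): stack <>

linearizable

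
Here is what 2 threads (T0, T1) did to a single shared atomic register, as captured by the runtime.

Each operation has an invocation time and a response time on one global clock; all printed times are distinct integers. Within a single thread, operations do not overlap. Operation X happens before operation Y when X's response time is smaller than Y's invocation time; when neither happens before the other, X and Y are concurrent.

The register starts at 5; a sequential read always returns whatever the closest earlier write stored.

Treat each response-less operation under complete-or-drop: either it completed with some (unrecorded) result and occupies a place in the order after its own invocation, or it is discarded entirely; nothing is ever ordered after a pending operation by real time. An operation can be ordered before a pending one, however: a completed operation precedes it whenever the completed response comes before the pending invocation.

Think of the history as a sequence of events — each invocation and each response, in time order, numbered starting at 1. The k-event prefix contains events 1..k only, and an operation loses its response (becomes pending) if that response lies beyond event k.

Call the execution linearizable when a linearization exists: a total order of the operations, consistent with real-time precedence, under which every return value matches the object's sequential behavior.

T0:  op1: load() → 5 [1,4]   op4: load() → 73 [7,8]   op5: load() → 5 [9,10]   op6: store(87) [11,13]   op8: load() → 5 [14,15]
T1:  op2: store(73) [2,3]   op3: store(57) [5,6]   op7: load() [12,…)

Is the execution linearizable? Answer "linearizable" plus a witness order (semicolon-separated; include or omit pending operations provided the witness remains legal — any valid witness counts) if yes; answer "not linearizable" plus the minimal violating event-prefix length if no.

already the first 8 events (up to op4's response at time 8) admit no linearization; the first 7 still do
2 orders of the 4 completed atomic register ops respect real time; none is legal
sample order op1, op2, op3, op4 stalls at step 4 — op4 load() → 73 has no legal effect
sample order op2, op1, op3, op4 stalls at step 2 — op1 load() → 5 has no legal effect

not linearizable — minimal violating prefix: 8 events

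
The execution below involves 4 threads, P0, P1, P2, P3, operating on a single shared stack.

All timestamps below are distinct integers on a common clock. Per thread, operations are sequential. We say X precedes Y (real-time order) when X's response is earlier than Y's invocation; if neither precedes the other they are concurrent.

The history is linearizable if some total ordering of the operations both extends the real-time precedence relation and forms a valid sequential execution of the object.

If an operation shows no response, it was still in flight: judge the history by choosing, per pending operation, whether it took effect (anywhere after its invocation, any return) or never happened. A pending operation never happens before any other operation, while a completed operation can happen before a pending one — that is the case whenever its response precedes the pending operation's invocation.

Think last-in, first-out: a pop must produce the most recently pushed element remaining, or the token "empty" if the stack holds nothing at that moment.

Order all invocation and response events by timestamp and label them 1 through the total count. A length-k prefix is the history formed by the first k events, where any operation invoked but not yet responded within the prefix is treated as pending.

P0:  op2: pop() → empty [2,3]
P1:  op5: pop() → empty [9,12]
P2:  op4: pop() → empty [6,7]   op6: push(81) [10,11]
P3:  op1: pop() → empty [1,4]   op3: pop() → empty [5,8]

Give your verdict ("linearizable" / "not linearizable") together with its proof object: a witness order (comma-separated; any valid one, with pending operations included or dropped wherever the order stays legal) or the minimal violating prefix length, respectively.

linearizable — witness: op1, op2, op3, op4, op5, op6

after step 1 (op1 pop() → empty): stack <>
after step 2 (op2 pop() → empty): stack <>
after step 3 (op3 pop() → empty): stack <>
after step 4 (op4 pop() → empty): stack <>
after step 5 (op5 pop() → empty): stack <>
after step 6 (op6 push(81)): stack <81>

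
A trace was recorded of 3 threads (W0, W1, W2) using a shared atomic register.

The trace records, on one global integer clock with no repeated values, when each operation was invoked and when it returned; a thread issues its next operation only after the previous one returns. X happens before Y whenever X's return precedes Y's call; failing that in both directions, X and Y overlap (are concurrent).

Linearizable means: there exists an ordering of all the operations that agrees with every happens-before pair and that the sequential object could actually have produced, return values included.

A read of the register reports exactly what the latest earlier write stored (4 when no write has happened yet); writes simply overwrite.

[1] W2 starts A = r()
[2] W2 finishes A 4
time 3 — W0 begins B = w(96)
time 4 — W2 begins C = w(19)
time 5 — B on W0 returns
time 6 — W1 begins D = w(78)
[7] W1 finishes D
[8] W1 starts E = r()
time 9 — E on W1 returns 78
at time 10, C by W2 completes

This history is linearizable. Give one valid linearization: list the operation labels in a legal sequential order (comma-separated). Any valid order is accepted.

1. A r() → 4, leaving value 4
2. B w(96), leaving value 96
3. C w(19), leaving value 19
4. D w(78), leaving value 78
5. E r() → 78, leaving value 78

A, B, C, D, E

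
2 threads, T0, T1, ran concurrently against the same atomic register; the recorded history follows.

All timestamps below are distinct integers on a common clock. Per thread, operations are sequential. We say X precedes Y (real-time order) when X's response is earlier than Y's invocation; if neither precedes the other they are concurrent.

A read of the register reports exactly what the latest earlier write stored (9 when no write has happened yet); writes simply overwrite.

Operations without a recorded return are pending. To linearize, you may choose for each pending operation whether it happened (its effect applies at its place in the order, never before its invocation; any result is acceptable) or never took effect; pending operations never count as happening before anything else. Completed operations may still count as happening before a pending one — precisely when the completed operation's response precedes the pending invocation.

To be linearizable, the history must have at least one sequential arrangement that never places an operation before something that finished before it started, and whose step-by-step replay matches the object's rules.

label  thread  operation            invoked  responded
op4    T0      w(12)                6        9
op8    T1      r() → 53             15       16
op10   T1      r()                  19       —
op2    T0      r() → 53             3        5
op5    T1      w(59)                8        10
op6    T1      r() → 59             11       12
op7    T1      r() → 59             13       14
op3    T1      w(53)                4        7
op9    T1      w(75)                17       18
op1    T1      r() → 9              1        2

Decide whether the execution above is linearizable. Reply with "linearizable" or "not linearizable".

not linearizable

through event 15 a valid linearization exists; event 16 (op8 responding at time 16) ends that
no legal order exists: 5 real-time-consistent candidates over 8 completed atomic register operations, all rejected
sample order op1, op2, op3, op4, op5, op6, op7, op8 stalls at step 2 — op2 r() → 53 has no legal effect
sample order op1, op2, op3, op5, op4, op6, op7, op8 stalls at step 2 — op2 r() → 53 has no legal effect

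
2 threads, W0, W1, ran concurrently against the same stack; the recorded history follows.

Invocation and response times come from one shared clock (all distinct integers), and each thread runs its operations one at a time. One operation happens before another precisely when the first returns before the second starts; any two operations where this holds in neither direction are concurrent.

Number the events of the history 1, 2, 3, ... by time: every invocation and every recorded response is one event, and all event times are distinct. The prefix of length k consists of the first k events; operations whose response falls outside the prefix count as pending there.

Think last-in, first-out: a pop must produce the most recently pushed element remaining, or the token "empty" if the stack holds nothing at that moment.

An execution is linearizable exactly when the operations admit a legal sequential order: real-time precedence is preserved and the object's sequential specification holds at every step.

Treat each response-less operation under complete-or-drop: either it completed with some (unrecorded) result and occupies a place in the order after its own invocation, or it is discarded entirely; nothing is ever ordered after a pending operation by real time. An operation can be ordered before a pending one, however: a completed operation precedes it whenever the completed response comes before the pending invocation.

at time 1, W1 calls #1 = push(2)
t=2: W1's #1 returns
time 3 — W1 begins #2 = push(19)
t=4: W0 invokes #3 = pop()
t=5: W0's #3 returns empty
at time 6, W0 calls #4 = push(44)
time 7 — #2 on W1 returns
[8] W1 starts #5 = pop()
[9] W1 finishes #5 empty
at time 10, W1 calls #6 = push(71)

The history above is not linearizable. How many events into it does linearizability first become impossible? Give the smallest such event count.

a valid linearization of events 1..4 exists, for instance #1:
step 1: #1 push(2) — stack <2>
with event 5 included (#3 responding at time 5), all real-time-consistent orders fail
no completion choice of the 1 pending operation (#2) rescues it — every subset was tried
for example #1, #3 (pending dropped) fails at step 2: #3 pop() → empty is not legal there

5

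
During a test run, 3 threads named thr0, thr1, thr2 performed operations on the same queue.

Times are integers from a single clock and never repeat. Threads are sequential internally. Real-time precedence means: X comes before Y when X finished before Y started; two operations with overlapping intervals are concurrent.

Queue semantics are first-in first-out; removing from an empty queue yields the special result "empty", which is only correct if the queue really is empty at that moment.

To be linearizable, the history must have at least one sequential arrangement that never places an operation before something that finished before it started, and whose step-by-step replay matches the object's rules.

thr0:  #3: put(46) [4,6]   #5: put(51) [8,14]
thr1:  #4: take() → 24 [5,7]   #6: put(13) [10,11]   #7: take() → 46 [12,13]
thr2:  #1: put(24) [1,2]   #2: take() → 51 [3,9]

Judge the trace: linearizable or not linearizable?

not linearizable

prefix check: 1..8 passes, 1..9 fails once #2's time-9 response joins
no legal order exists: 6 real-time-consistent candidates over 4 completed queue operations, all rejected
include/drop combinations of the 1 pending operation (#5) were all tried; none helps
take #1, #2, #3, #4 (pending dropped): step 2 already fails, because #2 take() → 51 cannot occur there
take #1, #2, #4, #3 (pending dropped): step 2 already fails, because #2 take() → 51 cannot occur there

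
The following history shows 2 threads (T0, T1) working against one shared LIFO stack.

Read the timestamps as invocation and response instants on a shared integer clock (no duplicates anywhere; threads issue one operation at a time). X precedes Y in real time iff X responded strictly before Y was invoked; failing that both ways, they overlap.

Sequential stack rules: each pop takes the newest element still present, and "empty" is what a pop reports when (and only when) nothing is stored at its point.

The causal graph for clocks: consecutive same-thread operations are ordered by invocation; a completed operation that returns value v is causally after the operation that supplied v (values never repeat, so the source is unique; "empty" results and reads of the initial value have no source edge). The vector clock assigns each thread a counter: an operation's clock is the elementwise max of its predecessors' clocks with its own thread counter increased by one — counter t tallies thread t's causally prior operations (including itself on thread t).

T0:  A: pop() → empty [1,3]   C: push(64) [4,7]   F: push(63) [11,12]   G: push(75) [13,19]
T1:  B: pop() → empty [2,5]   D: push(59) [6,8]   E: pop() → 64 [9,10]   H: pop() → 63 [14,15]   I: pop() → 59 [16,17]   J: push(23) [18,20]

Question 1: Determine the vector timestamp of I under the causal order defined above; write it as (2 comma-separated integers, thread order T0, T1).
B (invocation 2): nothing precedes it; T1's component alone gives (0, 1)
A (invocation 1): nothing precedes it; T0's component alone gives (1, 0)
VC(D, invoked at 6): max of VC(B)=(0, 1), then +1 on thread T1 → (0, 2)
VC(C, invoked at 4): max of VC(A)=(1, 0), then +1 on thread T0 → (2, 0)
VC(F, invoked at 11): max of VC(C)=(2, 0), then +1 on thread T0 → (3, 0)
VC(G, invoked at 13): max of VC(F)=(3, 0), then +1 on thread T0 → (4, 0)
VC(E, invoked at 9): max of VC(C)=(2, 0), VC(D)=(0, 2), then +1 on thread T1 → (2, 3)
VC(H, invoked at 14): max of VC(E)=(2, 3), VC(F)=(3, 0), then +1 on thread T1 → (3, 4)
VC(I, invoked at 16): max of VC(D)=(0, 2), VC(H)=(3, 4), then +1 on thread T1 → (3, 5)
VC(J, invoked at 18): max of VC(I)=(3, 5), then +1 on thread T1 → (3, 6)
target: VC(I) = (3, 5)

(3, 5)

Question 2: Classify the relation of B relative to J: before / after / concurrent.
B spans [2,5], J spans [18,20]
resp(B)=5 < inv(J)=18

before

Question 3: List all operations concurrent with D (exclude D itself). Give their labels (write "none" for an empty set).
overlap test against D [6,8]: concurrent iff the interval meets 6..8
A [1,3]: before
B [2,5]: before
C [4,7]: concurrent
E [9,10]: after
F [11,12]: after
G [13,19]: after
H [14,15]: after
I [16,17]: after
J [18,20]: after

C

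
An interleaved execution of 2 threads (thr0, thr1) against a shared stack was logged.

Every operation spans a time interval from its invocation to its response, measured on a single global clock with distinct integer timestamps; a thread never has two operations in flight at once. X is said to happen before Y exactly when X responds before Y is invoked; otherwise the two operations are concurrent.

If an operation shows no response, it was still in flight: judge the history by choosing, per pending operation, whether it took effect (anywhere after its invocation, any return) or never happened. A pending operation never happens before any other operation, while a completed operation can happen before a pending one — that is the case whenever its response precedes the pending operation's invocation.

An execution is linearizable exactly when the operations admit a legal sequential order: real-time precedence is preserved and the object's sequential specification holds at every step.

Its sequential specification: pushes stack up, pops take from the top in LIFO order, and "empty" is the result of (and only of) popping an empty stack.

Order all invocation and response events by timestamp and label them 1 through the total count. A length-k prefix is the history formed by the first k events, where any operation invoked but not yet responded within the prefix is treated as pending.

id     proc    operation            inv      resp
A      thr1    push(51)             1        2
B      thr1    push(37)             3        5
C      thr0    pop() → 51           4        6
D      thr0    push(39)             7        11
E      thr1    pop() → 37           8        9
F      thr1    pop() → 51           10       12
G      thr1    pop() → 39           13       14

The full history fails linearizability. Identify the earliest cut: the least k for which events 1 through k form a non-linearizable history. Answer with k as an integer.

12

events 1..11 are linearizable; a witness order is A, C, B, E, D:
1. A push(51), leaving stack <51>
2. C pop() → 51, leaving stack <>
3. B push(37), leaving stack <37>
4. E pop() → 37, leaving stack <>
5. D push(39), leaving stack <39>
with event 12 included (F responding at time 12), all real-time-consistent orders fail
take A, B, C, D, E, F: step 3 already fails, because C pop() → 51 cannot occur there
take A, B, C, E, D, F: step 3 already fails, because C pop() → 51 cannot occur there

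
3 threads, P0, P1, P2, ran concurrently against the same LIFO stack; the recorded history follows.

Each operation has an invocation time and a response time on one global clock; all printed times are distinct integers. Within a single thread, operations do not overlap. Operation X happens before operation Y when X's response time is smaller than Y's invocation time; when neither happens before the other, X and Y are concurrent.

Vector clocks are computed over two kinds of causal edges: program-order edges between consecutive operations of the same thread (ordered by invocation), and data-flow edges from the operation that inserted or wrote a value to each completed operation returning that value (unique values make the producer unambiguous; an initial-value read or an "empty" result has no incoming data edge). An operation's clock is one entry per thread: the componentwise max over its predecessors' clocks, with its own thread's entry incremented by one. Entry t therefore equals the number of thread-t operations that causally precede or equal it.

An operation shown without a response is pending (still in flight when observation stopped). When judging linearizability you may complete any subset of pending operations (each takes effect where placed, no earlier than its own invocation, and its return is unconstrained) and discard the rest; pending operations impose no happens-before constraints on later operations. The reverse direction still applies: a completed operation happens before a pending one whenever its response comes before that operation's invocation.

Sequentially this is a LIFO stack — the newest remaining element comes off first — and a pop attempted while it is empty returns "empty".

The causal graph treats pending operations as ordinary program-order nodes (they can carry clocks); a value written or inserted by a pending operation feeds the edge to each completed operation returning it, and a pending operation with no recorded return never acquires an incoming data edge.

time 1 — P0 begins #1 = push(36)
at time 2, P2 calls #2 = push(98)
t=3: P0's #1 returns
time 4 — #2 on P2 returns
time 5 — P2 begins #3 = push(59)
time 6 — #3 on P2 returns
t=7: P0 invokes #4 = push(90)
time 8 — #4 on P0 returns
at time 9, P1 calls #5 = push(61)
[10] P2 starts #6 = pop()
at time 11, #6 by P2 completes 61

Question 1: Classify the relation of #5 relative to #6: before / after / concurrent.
Answer: concurrent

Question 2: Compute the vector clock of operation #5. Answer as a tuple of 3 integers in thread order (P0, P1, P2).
Answer: (0, 1, 0)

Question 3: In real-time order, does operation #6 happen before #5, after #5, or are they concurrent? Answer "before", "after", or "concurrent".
Answer: concurrent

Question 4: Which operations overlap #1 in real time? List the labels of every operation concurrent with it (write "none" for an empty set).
Answer: #2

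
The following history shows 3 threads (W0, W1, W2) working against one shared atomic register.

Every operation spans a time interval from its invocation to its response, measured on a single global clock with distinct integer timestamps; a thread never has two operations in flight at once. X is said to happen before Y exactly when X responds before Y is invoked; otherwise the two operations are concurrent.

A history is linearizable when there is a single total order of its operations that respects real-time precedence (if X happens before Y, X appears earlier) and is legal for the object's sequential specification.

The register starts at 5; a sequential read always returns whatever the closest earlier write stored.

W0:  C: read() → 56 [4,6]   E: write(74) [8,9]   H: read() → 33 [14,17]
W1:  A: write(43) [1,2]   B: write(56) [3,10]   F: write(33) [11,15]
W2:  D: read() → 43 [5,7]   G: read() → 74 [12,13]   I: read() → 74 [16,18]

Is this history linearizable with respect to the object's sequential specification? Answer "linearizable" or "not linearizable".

cut after 17 events: linearizable; cut after 18 events (I responds, time 18): not linearizable
no legal order exists: 40 real-time-consistent candidates over 9 completed atomic register operations, all rejected
one such order, A, B, C, D, E, F, G, H, I, breaks at step 4 where D read() → 43 is illegal
one such order, A, B, C, D, E, F, G, I, H, breaks at step 4 where D read() → 43 is illegal

not linearizable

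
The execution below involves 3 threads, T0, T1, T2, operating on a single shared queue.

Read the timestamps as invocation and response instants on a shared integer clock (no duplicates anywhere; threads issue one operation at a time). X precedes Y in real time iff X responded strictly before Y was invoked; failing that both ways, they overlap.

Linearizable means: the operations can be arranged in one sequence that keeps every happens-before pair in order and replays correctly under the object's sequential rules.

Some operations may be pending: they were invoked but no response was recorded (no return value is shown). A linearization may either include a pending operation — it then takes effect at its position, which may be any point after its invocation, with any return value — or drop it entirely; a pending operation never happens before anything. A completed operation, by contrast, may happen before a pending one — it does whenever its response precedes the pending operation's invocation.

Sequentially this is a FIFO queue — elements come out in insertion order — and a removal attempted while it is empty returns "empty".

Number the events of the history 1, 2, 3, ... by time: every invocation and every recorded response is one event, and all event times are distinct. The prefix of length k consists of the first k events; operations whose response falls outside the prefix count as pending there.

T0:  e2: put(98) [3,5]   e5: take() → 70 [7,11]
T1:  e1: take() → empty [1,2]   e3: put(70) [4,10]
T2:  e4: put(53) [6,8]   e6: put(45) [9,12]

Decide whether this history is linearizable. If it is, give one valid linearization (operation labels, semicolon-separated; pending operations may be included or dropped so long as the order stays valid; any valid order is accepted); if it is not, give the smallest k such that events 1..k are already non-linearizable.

1. e1 take() → empty, leaving queue <>
2. e3 put(70), leaving queue <70>
3. e2 put(98), leaving queue <70,98>
4. e4 put(53), leaving queue <70,98,53>
5. e5 take() → 70, leaving queue <98,53>
6. e6 put(45), leaving queue <98,53,45>

linearizable — witness: e1; e3; e2; e4; e5; e6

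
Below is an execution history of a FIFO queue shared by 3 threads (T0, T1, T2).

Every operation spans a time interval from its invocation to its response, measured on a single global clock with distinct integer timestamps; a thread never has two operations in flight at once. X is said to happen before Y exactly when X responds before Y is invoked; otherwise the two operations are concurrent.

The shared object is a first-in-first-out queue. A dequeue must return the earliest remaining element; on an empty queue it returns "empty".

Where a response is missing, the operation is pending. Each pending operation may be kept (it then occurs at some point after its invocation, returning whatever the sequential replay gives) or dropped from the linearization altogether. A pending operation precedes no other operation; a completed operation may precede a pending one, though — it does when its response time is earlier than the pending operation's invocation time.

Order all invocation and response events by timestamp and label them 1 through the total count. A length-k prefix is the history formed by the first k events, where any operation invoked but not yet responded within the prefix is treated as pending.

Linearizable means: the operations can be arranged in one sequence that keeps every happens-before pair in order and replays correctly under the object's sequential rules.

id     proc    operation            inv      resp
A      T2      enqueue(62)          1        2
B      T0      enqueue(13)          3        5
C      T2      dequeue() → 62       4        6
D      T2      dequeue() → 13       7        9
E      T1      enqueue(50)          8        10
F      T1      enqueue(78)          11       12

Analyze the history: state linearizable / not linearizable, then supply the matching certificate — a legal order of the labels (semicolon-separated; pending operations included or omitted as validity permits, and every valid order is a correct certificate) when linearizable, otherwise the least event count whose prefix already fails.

step 1: A enqueue(62) — queue <62>
step 2: B enqueue(13) — queue <62,13>
step 3: C dequeue() → 62 — queue <13>
step 4: D dequeue() → 13 — queue <>
step 5: E enqueue(50) — queue <50>
step 6: F enqueue(78) — queue <50,78>

linearizable — witness: A; B; C; D; E; F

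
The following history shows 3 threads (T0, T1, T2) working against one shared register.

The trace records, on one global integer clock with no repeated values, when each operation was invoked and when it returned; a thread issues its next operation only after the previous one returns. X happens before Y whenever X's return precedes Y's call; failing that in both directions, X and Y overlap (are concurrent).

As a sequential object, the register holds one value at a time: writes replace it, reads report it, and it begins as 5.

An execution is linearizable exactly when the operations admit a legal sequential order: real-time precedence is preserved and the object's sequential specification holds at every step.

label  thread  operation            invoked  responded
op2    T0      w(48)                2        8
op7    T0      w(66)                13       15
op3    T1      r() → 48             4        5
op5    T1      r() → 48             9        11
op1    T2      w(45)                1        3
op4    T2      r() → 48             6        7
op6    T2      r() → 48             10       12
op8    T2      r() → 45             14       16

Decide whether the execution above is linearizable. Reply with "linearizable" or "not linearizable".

not linearizable

already the first 16 events (up to op8's response at time 16) admit no linearization; the first 15 still do
all 16 real-time-respecting orders fail — 8 completed register operations, no legal replay
for example op1, op2, op3, op4, op5, op6, op7, op8 fails at step 8: op8 r() → 45 is not legal there
for example op1, op2, op3, op4, op5, op6, op8, op7 fails at step 7: op8 r() → 45 is not legal there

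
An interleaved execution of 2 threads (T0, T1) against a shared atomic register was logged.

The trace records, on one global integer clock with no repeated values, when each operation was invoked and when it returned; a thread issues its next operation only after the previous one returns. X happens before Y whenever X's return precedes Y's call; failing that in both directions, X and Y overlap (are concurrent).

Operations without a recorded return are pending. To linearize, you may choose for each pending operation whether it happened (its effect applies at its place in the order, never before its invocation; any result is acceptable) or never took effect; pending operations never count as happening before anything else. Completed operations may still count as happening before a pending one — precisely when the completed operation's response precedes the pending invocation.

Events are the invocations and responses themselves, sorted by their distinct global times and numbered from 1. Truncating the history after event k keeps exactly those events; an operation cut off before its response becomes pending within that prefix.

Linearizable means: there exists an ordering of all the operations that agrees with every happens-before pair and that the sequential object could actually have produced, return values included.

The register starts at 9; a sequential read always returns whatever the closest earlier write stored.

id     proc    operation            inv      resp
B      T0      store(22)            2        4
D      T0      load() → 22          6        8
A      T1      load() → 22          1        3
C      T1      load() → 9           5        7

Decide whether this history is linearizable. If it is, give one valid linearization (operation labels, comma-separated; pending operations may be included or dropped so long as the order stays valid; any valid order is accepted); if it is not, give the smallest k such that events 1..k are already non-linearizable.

through event 6 a valid linearization exists; event 7 (C responding at time 7) ends that
no legal order exists: 2 real-time-consistent candidates over 3 completed atomic register operations, all rejected
including or dropping the 1 pending operation (D) in any combination fails
one such order, A, B, C (pending dropped), breaks at step 1 where A load() → 22 is illegal
one such order, B, A, C (pending dropped), breaks at step 3 where C load() → 9 is illegal

not linearizable — minimal violating prefix: 7 events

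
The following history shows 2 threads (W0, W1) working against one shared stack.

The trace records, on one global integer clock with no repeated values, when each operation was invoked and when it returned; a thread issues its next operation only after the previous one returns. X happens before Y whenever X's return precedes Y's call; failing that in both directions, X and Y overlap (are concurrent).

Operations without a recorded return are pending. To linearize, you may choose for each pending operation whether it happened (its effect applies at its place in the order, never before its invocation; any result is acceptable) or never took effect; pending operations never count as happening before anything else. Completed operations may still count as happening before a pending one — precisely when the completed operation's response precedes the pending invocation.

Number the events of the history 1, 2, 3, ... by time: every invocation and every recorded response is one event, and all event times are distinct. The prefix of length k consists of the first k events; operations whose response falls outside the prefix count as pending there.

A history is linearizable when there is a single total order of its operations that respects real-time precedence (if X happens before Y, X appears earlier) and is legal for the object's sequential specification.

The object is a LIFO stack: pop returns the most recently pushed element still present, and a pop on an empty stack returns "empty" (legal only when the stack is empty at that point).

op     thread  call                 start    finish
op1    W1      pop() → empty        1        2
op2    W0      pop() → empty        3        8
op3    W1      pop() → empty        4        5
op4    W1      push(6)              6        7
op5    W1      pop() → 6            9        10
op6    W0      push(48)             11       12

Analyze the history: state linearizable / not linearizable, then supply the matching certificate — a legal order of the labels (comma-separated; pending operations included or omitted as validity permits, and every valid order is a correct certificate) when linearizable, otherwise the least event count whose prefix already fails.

after step 1 (op1 pop() → empty): stack <>
after step 2 (op2 pop() → empty): stack <>
after step 3 (op3 pop() → empty): stack <>
after step 4 (op4 push(6)): stack <6>
after step 5 (op5 pop() → 6): stack <>
after step 6 (op6 push(48)): stack <48>

linearizable — witness: op1, op2, op3, op4, op5, op6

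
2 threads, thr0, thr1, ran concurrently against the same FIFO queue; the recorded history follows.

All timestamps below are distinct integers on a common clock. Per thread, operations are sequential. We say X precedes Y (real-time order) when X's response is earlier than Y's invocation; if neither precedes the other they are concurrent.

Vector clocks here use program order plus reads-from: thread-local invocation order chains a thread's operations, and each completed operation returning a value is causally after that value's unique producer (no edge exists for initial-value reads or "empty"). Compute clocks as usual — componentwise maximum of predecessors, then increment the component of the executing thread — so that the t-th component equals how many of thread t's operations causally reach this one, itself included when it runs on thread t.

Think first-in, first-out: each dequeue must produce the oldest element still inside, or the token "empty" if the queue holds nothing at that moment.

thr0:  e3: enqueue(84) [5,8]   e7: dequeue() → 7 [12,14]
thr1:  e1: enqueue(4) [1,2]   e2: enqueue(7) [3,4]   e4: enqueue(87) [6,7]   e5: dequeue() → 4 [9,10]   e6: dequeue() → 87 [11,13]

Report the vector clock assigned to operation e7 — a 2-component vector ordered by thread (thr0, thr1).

root op e1, invoked 1: fresh clock plus thr1's own tick → (0, 1)
root op e3, invoked 5: fresh clock plus thr0's own tick → (1, 0)
invoked at 3, e2 merges VC(e1)=(0, 1) and bumps thr1's slot → (0, 2)
invoked at 6, e4 merges VC(e2)=(0, 2) and bumps thr1's slot → (0, 3)
invoked at 9, e5 merges VC(e1)=(0, 1), VC(e4)=(0, 3) and bumps thr1's slot → (0, 4)
invoked at 12, e7 merges VC(e2)=(0, 2), VC(e3)=(1, 0) and bumps thr0's slot → (2, 2)
invoked at 11, e6 merges VC(e4)=(0, 3), VC(e5)=(0, 4) and bumps thr1's slot → (0, 5)
target: VC(e7) = (2, 2)

(2, 2)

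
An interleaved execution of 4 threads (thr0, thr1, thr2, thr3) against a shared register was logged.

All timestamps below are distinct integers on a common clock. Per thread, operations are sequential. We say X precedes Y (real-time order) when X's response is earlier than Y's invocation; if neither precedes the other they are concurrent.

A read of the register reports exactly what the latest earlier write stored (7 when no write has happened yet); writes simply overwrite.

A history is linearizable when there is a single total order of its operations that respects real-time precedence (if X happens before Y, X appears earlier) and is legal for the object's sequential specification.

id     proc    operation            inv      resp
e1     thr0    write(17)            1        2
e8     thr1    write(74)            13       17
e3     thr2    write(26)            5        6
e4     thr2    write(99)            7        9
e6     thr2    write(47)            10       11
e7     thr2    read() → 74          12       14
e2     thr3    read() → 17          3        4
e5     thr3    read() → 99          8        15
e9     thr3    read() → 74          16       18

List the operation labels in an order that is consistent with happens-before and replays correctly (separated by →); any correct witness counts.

step 1: e1 write(17) — value 17
step 2: e2 read() → 17 — value 17
step 3: e3 write(26) — value 26
step 4: e4 write(99) — value 99
step 5: e5 read() → 99 — value 99
step 6: e6 write(47) — value 47
step 7: e8 write(74) — value 74
step 8: e7 read() → 74 — value 74
step 9: e9 read() → 74 — value 74

e1 → e2 → e3 → e4 → e5 → e6 → e8 → e7 → e9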